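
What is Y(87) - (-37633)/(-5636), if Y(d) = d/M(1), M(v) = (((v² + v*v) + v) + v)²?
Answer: -27949/22544 ≈ -1.2398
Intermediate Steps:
M(v) = (2*v + 2*v²)² (M(v) = (((v² + v²) + v) + v)² = ((2*v² + v) + v)² = ((v + 2*v²) + v)² = (2*v + 2*v²)²)
Y(d) = d/16 (Y(d) = d/((4*1²*(1 + 1)²)) = d/((4*1*2²)) = d/((4*1*4)) = d/16)
Y(87) - (-37633)/(-5636) = (1/16)*87 - (-37633)/(-5636) = 87/16 - (-37633)*(-1)/5636 = 87/16 - 1*37633/5636 = 87/16 - 37633/5636 = -27949/22544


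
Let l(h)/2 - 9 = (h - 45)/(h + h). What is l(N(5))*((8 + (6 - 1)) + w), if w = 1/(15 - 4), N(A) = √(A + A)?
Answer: 2736/11 - 648*√10/11 ≈ 62.440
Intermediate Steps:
N(A) = √2*√A (N(A) = √(2*A) = √2*√A)
w = 1/11 ≈ 0.090909
l(h) = 18 + (-45 + h)/h (l(h) = 18 + 2*((h - 45)/(h + h)) = 18 + 2*((-45 + h)/((2*h))) = 18 + 2*((-45 + h)*(1/(2*h))) = 18 + 2*((-45 + h)/(2*h)) = 18 + (-45 + h)/h)
l(N(5))*((8 + (6 - 1)) + w) = (19 - 45*√10/10)*((8 + (6 - 1)) + 1/11) = (19 - 45*√10/10)*((8 + 5) + 1/11) = (19 - 9*√10/2)*(13 + 1/11) = (19 - 9*√10/2)*(144/11) = 2736/11 - 648*√10/11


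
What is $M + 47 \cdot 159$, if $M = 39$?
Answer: $7512$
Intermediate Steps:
$M + 47 \cdot 159 = 39 + 47 \cdot 159 = 39 + 7473 = 7512$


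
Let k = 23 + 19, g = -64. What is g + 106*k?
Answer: 4388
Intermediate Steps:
k = 42
g + 106*k = -64 + 106*42 = -64 + 4452 = 4388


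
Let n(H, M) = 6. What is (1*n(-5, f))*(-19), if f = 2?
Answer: -114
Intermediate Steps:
(1*n(-5, f))*(-19) = (1*6)*(-19) = 6*(-19) = -114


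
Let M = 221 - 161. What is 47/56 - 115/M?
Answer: -181/168 ≈ -1.0774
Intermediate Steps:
M = 60
47/56 - 115/M = 47/56 - 115/60 = 47*(1/56) - 115*1/60 = 47/56 - 23/12 = -181/168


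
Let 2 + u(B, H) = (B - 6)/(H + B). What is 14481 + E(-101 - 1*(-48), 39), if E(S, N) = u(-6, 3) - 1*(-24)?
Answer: 14507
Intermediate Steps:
u(B, H) = -2 + (-6 + B)/(B + H) (u(B, H) = -2 + (B - 6)/(H + B) = -2 + (-6 + B)/(B + H))
E(S, N) = 26 (E(S, N) = (-6 - 1*(-6) - 2*3)/(-6 + 3) - 1*(-24) = (-6 + 6 - 6)/(-3) + 24 = -1/3*(-6) + 24 = 2 + 24 = 26)
14481 + E(-101 - 1*(-48), 39) = 14481 + 26 = 14507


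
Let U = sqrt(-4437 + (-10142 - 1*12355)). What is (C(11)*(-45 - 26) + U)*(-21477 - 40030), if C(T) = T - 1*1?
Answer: 43669970 - 4120969*I*sqrt(6) ≈ 4.367e+7 - 1.0094e+7*I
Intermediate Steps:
U = 67*I*sqrt(6) (U = sqrt(-4437 + (-10142 - 12355)) = sqrt(-4437 - 22497) = sqrt(-26934) = 67*I*sqrt(6) ≈ 164.12*I)
C(T) = -1 + T (C(T) = T - 1 = -1 + T)
(C(11)*(-45 - 26) + U)*(-21477 - 40030) = ((-1 + 11)*(-45 - 26) + 67*I*sqrt(6))*(-21477 - 40030) = (10*(-71) + 67*I*sqrt(6))*(-61507) = (-710 + 67*I*sqrt(6))*(-61507) = 43669970 - 4120969*I*sqrt(6)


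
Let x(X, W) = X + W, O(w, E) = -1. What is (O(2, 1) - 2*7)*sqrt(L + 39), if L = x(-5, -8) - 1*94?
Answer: -30*I*sqrt(17) ≈ -123.69*I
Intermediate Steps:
x(X, W) = W + X
L = -107 (L = (-8 - 5) - 1*94 = -13 - 94 = -107)
(O(2, 1) - 2*7)*sqrt(L + 39) = (-1 - 2*7)*sqrt(-107 + 39) = (-1 - 14)*sqrt(-68) = -30*I*sqrt(17)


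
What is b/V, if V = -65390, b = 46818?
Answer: -23409/32695 ≈ -0.71598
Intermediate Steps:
b/V = 46818/(-65390) = 46818*(-1/65390) = -23409/32695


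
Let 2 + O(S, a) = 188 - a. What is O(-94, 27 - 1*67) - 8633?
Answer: -8407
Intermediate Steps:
O(S, a) = 186 - a (O(S, a) = -2 + (188 - a) = 186 - a)
O(-94, 27 - 1*67) - 8633 = (186 - (27 - 1*67)) - 8633 = (186 - (27 - 67)) - 8633 = (186 - 1*(-40)) - 8633 = (186 + 40) - 8633 = 226 - 8633 = -8407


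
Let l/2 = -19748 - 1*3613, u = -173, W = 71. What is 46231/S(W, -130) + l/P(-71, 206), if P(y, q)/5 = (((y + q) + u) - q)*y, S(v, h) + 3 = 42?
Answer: 2001353531/1689090 ≈ 1184.9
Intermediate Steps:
S(v, h) = 39 (S(v, h) = -3 + 42 = 39)
l = -46722 (l = 2*(-19748 - 1*3613) = 2*(-19748 - 3613) = 2*(-23361) = -46722)
P(y, q) = 5*y*(-173 + y) (P(y, q) = 5*((((y + q) - 173) - q)*y) = 5*((((q + y) - 173) - q)*y) = 5*(((-173 + q + y) - q)*y) = 5*((-173 + y)*y) = 5*(y*(-173 + y)) = 5*y*(-173 + y))
46231/S(W, -130) + l/P(-71, 206) = 46231/39 - 46722*(-1/(355*(-173 - 71))) = 46231*(1/39) - 46722/(5*(-71)*(-244)) = 46231/39 - 46722/86620 = 46231/39 - 46722*1/86620 = 46231/39 - 23361/43310 = 2001353531/1689090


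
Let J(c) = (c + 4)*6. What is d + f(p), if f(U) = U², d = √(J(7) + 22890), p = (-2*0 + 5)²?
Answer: 625 + 2*√5739 ≈ 776.51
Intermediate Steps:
J(c) = 24 + 6*c (J(c) = (4 + c)*6 = 24 + 6*c)
p = 25 (p = (0 + 5)² = 5² = 25)
d = 2*√5739 (d = √((24 + 6*7) + 22890) = √((24 + 42) + 22890) = √(66 + 22890) = √22956 = 2*√5739 ≈ 151.51)
d + f(p) = 2*√5739 + 25² = 2*√5739 + 625 = 625 + 2*√5739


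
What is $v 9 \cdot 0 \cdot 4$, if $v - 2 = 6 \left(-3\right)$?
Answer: $0$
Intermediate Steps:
$v = -16$ ($v = 2 + 6 \left(-3\right) = 2 - 18 = -16$)
$v 9 \cdot 0 \cdot 4 = \left(-16\right) 9 \cdot 0 \cdot 4 = \left(-144\right) 0 = 0$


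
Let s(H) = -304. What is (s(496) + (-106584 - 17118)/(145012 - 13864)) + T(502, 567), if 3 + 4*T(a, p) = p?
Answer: -3583471/21858 ≈ -163.94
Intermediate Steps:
T(a, p) = -¾ + p/4
(s(496) + (-106584 - 17118)/(145012 - 13864)) + T(502, 567) = (-304 + (-106584 - 17118)/(145012 - 13864)) + (-¾ + (¼)*567) = (-304 - 123702/131148) + (-¾ + 567/4) = (-304 - 123702*1/131148) + 141 = (-304 - 20617/21858) + 141 = -6665449/21858 + 141 = -3583471/21858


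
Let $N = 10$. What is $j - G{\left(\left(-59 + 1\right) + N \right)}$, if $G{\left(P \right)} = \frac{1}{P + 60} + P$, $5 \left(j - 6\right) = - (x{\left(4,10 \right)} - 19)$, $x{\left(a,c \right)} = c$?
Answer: $\frac{3343}{60} \approx 55.717$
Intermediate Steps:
$j = \frac{39}{5}$ ($j = 6 + \frac{\left(-1\right) \left(10 - 19\right)}{5} = 6 + \frac{\left(-1\right) \left(-9\right)}{5} = 6 + \frac{1}{5} \cdot 9 = 6 + \frac{9}{5} = \frac{39}{5} \approx 7.8$)
$G{\left(P \right)} = P + \frac{1}{60 + P}$ ($G{\left(P \right)} = \frac{1}{60 + P} + P = P + \frac{1}{60 + P}$)
$j - G{\left(\left(-59 + 1\right) + N \right)} = \frac{39}{5} - \frac{1 + \left(\left(-59 + 1\right) + 10\right)^{2} + 60 \left(\left(-59 + 1\right) + 10\right)}{60 + \left(\left(-59 + 1\right) + 10\right)} = \frac{39}{5} - \frac{1 + \left(-58 + 10\right)^{2} + 60 \left(-58 + 10\right)}{60 + \left(-58 + 10\right)} = \frac{39}{5} - \frac{1 + \left(-48\right)^{2} + 60 \left(-48\right)}{60 - 48} = \frac{39}{5} - \frac{1 + 2304 - 2880}{12} = \frac{39}{5} - \frac{1}{12} \left(-575\right) = \frac{39}{5} - - \frac{575}{12} = \frac{39}{5} + \frac{575}{12} = \frac{3343}{60}$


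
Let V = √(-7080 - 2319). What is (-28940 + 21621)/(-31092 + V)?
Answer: 75854116/322240621 + 7319*I*√9399/966721863 ≈ 0.2354 + 0.00073399*I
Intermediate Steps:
V = I*√9399 (V = √(-9399) = I*√9399 ≈ 96.948*I)
(-28940 + 21621)/(-31092 + V) = (-28940 + 21621)/(-31092 + I*√9399) = -7319/(-31092 + I*√9399)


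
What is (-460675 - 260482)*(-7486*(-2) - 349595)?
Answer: 241315718811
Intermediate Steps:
(-460675 - 260482)*(-7486*(-2) - 349595) = -721157*(14972 - 349595) = -721157*(-334623) = 241315718811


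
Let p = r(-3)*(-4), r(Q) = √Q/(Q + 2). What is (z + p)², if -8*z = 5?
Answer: (5 - 32*I*√3)²/64 ≈ -47.609 - 8.6602*I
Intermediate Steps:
z = -5/8 (z = -⅛*5 = -5/8 ≈ -0.62500)
r(Q) = √Q/(2 + Q)
p = 4*I*√3 (p = (√(-3)/(2 - 3))*(-4) = ((I*√3)/(-1))*(-4) = ((I*√3)*(-1))*(-4) = -I*√3*(-4) = 4*I*√3 ≈ 6.9282*I)
(z + p)² = (-5/8 + 4*I*√3)²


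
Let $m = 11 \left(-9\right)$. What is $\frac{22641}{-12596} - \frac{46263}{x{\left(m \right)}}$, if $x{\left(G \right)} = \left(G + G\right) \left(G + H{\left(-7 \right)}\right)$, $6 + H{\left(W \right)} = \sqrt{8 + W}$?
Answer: $- \frac{87412685}{21614736} \approx -4.0441$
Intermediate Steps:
$H{\left(W \right)} = -6 + \sqrt{8 + W}$
$m = -99$
$x{\left(G \right)} = 2 G \left(-5 + G\right)$ ($x{\left(G \right)} = \left(G + G\right) \left(G - \left(6 - \sqrt{8 - 7}\right)\right) = 2 G \left(G - \left(6 - \sqrt{1}\right)\right) = 2 G \left(G + \left(-6 + 1\right)\right) = 2 G \left(G - 5\right) = 2 G \left(-5 + G\right)$)
$\frac{22641}{-12596} - \frac{46263}{x{\left(m \right)}} = \frac{22641}{-12596} - \frac{46263}{2 \left(-99\right) \left(-5 - 99\right)} = 22641 \left(- \frac{1}{12596}\right) - \frac{46263}{2 \left(-99\right) \left(-104\right)} = - \frac{22641}{12596} - \frac{46263}{20592} = - \frac{22641}{12596} - \frac{15421}{6864} = - \frac{87412685}{21614736}$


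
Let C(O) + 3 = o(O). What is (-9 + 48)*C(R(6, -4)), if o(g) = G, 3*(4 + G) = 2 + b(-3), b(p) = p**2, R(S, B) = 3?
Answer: -130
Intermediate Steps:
G = -1/3 (G = -4 + (2 + (-3)**2)/3 = -4 + (2 + 9)/3 = -4 + (1/3)*11 = -4 + 11/3 = -1/3 ≈ -0.33333)
o(g) = -1/3
C(O) = -10/3 (C(O) = -3 - 1/3 = -10/3)
(-9 + 48)*C(R(6, -4)) = (-9 + 48)*(-10/3) = 39*(-10/3) = -130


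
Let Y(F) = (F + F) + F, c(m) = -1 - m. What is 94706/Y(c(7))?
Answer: -47353/12 ≈ -3946.1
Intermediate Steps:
Y(F) = 3*F (Y(F) = 2*F + F = 3*F)
94706/Y(c(7)) = 94706/((3*(-1 - 1*7))) = 94706/((3*(-1 - 7))) = 94706/((3*(-8))) = 94706/(-24) = 94706*(-1/24) = -47353/12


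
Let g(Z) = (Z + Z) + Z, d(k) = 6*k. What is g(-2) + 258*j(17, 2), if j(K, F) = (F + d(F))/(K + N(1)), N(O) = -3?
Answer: 252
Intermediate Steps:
g(Z) = 3*Z (g(Z) = 2*Z + Z = 3*Z)
j(K, F) = 7*F/(-3 + K) (j(K, F) = (F + 6*F)/(K - 3) = (7*F)/(-3 + K) = 7*F/(-3 + K))
g(-2) + 258*j(17, 2) = 3*(-2) + 258*(7*2/(-3 + 17)) = -6 + 258*(7*2/14) = -6 + 258*(7*2*(1/14)) = -6 + 258*1 = -6 + 258 = 252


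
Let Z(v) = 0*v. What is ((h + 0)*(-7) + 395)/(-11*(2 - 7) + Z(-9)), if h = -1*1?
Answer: 402/55 ≈ 7.3091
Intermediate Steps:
Z(v) = 0
h = -1
((h + 0)*(-7) + 395)/(-11*(2 - 7) + Z(-9)) = ((-1 + 0)*(-7) + 395)/(-11*(2 - 7) + 0) = (-1*(-7) + 395)/(-11*(-5) + 0) = (7 + 395)/(55 + 0) = 402/55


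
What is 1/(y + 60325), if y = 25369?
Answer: 1/85694 ≈ 1.1669e-5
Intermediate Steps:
1/(y + 60325) = 1/(25369 + 60325) = 1/85694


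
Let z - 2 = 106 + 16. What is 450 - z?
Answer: 326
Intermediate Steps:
z = 124 (z = 2 + (106 + 16) = 2 + 122 = 124)
450 - z = 450 - 1*124 = 450 - 124 = 326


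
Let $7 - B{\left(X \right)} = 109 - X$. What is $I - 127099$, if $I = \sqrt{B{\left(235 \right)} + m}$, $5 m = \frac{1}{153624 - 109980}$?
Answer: $-127099 + \frac{\sqrt{1583364003855}}{109110} \approx -1.2709 \cdot 10^{5}$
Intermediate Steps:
$B{\left(X \right)} = -102 + X$ ($B{\left(X \right)} = 7 - \left(109 - X\right) = 7 + \left(-109 + X\right) = -102 + X$)
$m = \frac{1}{218220}$ ($m = \frac{1}{5 \left(153624 - 109980\right)} = \frac{1}{5 \cdot 43644} = \frac{1}{5} \cdot \frac{1}{43644} = \frac{1}{218220} \approx 4.5825 \cdot 10^{-6}$)
$I = \frac{\sqrt{1583364003855}}{109110}$ ($I = \sqrt{\left(-102 + 235\right) + \frac{1}{218220}} = \sqrt{133 + \frac{1}{218220}} = \sqrt{\frac{29023261}{218220}} = \frac{\sqrt{1583364003855}}{109110} \approx 11.533$)
$I - 127099 = \frac{\sqrt{1583364003855}}{109110} - 127099 = -127099 + \frac{\sqrt{1583364003855}}{109110}$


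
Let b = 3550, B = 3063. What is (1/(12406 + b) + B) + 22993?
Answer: 415749537/15956 ≈ 26056.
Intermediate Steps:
(1/(12406 + b) + B) + 22993 = (1/(12406 + 3550) + 3063) + 22993 = (1/15956 + 3063) + 22993 = 48873229/15956 + 22993 = 415749537/15956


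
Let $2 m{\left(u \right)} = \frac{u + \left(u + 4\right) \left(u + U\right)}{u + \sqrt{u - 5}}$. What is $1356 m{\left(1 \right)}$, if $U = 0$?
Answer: $\frac{4068}{5} - \frac{8136 i}{5} \approx 813.6 - 1627.2 i$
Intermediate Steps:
$m{\left(u \right)} = \frac{u + u \left(4 + u\right)}{2 \left(u + \sqrt{-5 + u}\right)}$ ($m{\left(u \right)} = \frac{\left(u + \left(u + 4\right) \left(u + 0\right)\right) \frac{1}{u + \sqrt{u - 5}}}{2} = \frac{\left(u + \left(4 + u\right) u\right) \frac{1}{u + \sqrt{-5 + u}}}{2} = \frac{\left(u + u \left(4 + u\right)\right) \frac{1}{u + \sqrt{-5 + u}}}{2} = \frac{\frac{1}{u + \sqrt{-5 + u}} \left(u + u \left(4 + u\right)\right)}{2} = \frac{u + u \left(4 + u\right)}{2 \left(u + \sqrt{-5 + u}\right)}$)
$1356 m{\left(1 \right)} = 1356 \cdot \frac{1}{2} \cdot 1 \frac{1}{1 + \sqrt{-5 + 1}} \left(5 + 1\right) = 1356 \cdot \frac{1}{2} \cdot 1 \frac{1}{1 + \sqrt{-4}} \cdot 6 = 1356 \cdot \frac{1}{2} \cdot 1 \frac{1}{1 + 2 i} 6 = 1356 \cdot \frac{1}{2} \cdot 1 \frac{1 - 2 i}{5} \cdot 6 = 1356 \left(\frac{3}{5} - \frac{6 i}{5}\right) = \frac{4068}{5} - \frac{8136 i}{5}$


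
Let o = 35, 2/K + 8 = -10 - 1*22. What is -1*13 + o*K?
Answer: -59/4 ≈ -14.750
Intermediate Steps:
K = -1/20 (K = 2/(-8 + (-10 - 1*22)) = 2/(-8 + (-10 - 22)) = 2/(-8 - 32) = 2/(-40) = 2*(-1/40) = -1/20 ≈ -0.050000)
-1*13 + o*K = -1*13 + 35*(-1/20) = -13 - 7/4 = -59/4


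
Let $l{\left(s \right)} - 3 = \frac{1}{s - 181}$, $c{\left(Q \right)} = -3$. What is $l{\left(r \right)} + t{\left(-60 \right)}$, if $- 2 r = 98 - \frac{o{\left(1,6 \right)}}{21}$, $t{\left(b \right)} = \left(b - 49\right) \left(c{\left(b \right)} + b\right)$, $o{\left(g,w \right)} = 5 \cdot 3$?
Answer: $\frac{22087036}{3215} \approx 6870.0$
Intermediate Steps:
$o{\left(g,w \right)} = 15$
$t{\left(b \right)} = \left(-49 + b\right) \left(-3 + b\right)$ ($t{\left(b \right)} = \left(b - 49\right) \left(-3 + b\right) = \left(-49 + b\right) \left(-3 + b\right)$)
$r = - \frac{681}{14}$ ($r = - \frac{98 - \frac{15}{21}}{2} = - \frac{98 - 15 \cdot \frac{1}{21}}{2} = - \frac{98 - \frac{5}{7}}{2} = \left(- \frac{1}{2}\right) \frac{681}{7} = - \frac{681}{14} \approx -48.643$)
$l{\left(s \right)} = 3 + \frac{1}{-181 + s}$ ($l{\left(s \right)} = 3 + \frac{1}{s - 181} = 3 + \frac{1}{-181 + s}$)
$l{\left(r \right)} + t{\left(-60 \right)} = \frac{-542 + 3 \left(- \frac{681}{14}\right)}{-181 - \frac{681}{14}} + \left(147 + \left(-60\right)^{2} - -3120\right) = \frac{-542 - \frac{2043}{14}}{- \frac{3215}{14}} + \left(147 + 3600 + 3120\right) = \left(- \frac{14}{3215}\right) \left(- \frac{9631}{14}\right) + 6867 = \frac{9631}{3215} + 6867 = \frac{22087036}{3215}$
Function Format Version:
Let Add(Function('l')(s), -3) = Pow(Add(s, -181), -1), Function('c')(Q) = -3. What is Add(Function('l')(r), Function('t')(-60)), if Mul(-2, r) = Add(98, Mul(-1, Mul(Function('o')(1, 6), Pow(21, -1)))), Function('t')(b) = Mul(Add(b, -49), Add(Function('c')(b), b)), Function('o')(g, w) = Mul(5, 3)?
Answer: Rational(22087036, 3215) ≈ 6870.0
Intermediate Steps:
Function('o')(g, w) = 15
Function('t')(b) = Mul(Add(-49, b), Add(-3, b)) (Function('t')(b) = Mul(Add(b, -49), Add(-3, b)) = Mul(Add(-49, b), Add(-3, b)))
r = Rational(-681, 14) (r = Mul(Rational(-1, 2), Add(98, Mul(-1, Mul(15, Pow(21, -1))))) = Mul(Rational(-1, 2), Add(98, Mul(-1, Mul(15, Rational(1, 21))))) = Mul(Rational(-1, 2), Add(98, Mul(-1, Rational(5, 7)))) = Mul(Rational(-1, 2), Add(98, Rational(-5, 7))) = Mul(Rational(-1, 2), Rational(681, 7)) = Rational(-681, 14) ≈ -48.643)
Function('l')(s) = Add(3, Pow(Add(-181, s), -1)) (Function('l')(s) = Add(3, Pow(Add(s, -181), -1)) = Add(3, Pow(Add(-181, s), -1)))
Add(Function('l')(r), Function('t')(-60)) = Add(Mul(Pow(Add(-181, Rational(-681, 14)), -1), Add(-542, Mul(3, Rational(-681, 14)))), Add(147, Pow(-60, 2), Mul(-52, -60))) = Add(Mul(Pow(Rational(-3215, 14), -1), Add(-542, Rational(-2043, 14))), Add(147, 3600, 3120)) = Add(Mul(Rational(-14, 3215), Rational(-9631, 14)), 6867) = Add(Rational(9631, 3215), 6867) = Rational(22087036, 3215)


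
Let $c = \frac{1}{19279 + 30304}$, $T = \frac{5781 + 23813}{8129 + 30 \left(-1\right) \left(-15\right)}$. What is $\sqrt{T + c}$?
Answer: $\frac{\sqrt{624178027600641717}}{425372557} \approx 1.8573$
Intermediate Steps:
$T = \frac{29594}{8579}$ ($T = \frac{29594}{8129 - -450} = \frac{29594}{8129 + 450} = \frac{29594}{8579} \approx 3.4496$)
$c = \frac{1}{49583} \approx 2.0168 \cdot 10^{-5}$
$\sqrt{T + c} = \sqrt{\frac{29594}{8579} + \frac{1}{49583}} = \sqrt{\frac{1467367881}{425372557}} = \frac{\sqrt{624178027600641717}}{425372557}$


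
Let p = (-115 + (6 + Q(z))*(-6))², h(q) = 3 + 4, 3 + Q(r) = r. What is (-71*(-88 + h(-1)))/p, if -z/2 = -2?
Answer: 5751/24649 ≈ 0.23332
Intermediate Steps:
z = 4 (z = -2*(-2) = 4)
Q(r) = -3 + r
h(q) = 7
p = 24649 (p = (-115 + (6 + (-3 + 4))*(-6))² = (-115 + (6 + 1)*(-6))² = (-115 + 7*(-6))² = (-115 - 42)² = (-157)² = 24649)
(-71*(-88 + h(-1)))/p = -71*(-88 + 7)/24649 = -71*(-81)*(1/24649) = 5751*(1/24649) = 5751/24649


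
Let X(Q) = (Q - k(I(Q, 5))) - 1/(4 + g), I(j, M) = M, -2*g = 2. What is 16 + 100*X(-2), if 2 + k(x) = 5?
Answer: -1552/3 ≈ -517.33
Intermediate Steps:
g = -1 (g = -½*2 = -1)
k(x) = 3 (k(x) = -2 + 5 = 3)
X(Q) = -10/3 + Q (X(Q) = (Q - 1*3) - 1/(4 - 1) = (Q - 3) - 1/3 = (-3 + Q) - 1*⅓ = (-3 + Q) - ⅓ = -10/3 + Q)
16 + 100*X(-2) = 16 + 100*(-10/3 - 2) = 16 + 100*(-16/3) = 16 - 1600/3 = -1552/3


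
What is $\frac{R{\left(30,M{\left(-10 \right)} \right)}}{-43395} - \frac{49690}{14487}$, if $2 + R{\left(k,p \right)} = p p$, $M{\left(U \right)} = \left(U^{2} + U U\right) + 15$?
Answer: $- \frac{28544749}{6350135} \approx -4.4951$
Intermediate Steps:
$M{\left(U \right)} = 15 + 2 U^{2}$ ($M{\left(U \right)} = \left(U^{2} + U^{2}\right) + 15 = 2 U^{2} + 15 = 15 + 2 U^{2}$)
$R{\left(k,p \right)} = -2 + p^{2}$ ($R{\left(k,p \right)} = -2 + p p = -2 + p^{2}$)
$\frac{R{\left(30,M{\left(-10 \right)} \right)}}{-43395} - \frac{49690}{14487} = \frac{-2 + \left(15 + 2 \left(-10\right)^{2}\right)^{2}}{-43395} - \frac{49690}{14487} = \left(-2 + \left(15 + 2 \cdot 100\right)^{2}\right) \left(- \frac{1}{43395}\right) - \frac{49690}{14487} = \left(-2 + \left(15 + 200\right)^{2}\right) \left(- \frac{1}{43395}\right) - \frac{49690}{14487} = \left(-2 + 215^{2}\right) \left(- \frac{1}{43395}\right) - \frac{49690}{14487} = \left(-2 + 46225\right) \left(- \frac{1}{43395}\right) - \frac{49690}{14487} = 46223 \left(- \frac{1}{43395}\right) - \frac{49690}{14487} = - \frac{46223}{43395} - \frac{49690}{14487} = - \frac{28544749}{6350135}$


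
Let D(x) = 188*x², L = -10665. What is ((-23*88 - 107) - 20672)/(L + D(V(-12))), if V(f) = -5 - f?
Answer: 22803/1453 ≈ 15.694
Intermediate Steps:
((-23*88 - 107) - 20672)/(L + D(V(-12))) = ((-23*88 - 107) - 20672)/(-10665 + 188*(-5 - 1*(-12))²) = ((-2024 - 107) - 20672)/(-10665 + 188*(-5 + 12)²) = (-2131 - 20672)/(-10665 + 188*7²) = -22803/(-10665 + 188*49) = -22803/(-10665 + 9212) = -22803/(-1453) = -22803*(-1/1453) = 22803/1453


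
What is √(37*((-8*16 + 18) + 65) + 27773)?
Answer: 2*√6527 ≈ 161.58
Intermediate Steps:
√(37*((-8*16 + 18) + 65) + 27773) = √(37*((-128 + 18) + 65) + 27773) = √(37*(-110 + 65) + 27773) = √(37*(-45) + 27773) = √(-1665 + 27773) = √26108 = 2*√6527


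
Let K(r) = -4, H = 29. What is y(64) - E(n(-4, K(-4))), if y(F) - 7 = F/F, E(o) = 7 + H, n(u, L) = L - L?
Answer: -28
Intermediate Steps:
n(u, L) = 0
E(o) = 36 (E(o) = 7 + 29 = 36)
y(F) = 8 (y(F) = 7 + F/F = 7 + 1 = 8)
y(64) - E(n(-4, K(-4))) = 8 - 1*36 = 8 - 36 = -28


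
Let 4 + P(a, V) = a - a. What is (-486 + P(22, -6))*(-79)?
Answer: 38710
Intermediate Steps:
P(a, V) = -4 (P(a, V) = -4 + (a - a) = -4 + 0 = -4)
(-486 + P(22, -6))*(-79) = (-486 - 4)*(-79) = -490*(-79) = 38710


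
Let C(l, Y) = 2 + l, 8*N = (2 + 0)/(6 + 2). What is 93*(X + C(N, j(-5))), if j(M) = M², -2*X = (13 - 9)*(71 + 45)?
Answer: -684387/32 ≈ -21387.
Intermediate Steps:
N = 1/32 (N = ((2 + 0)/(6 + 2))/8 = (2/8)/8 = (2*(⅛))/8 = (⅛)*(¼) = 1/32 ≈ 0.031250)
X = -232 (X = -(13 - 9)*(71 + 45)/2 = -2*116 = -½*464 = -232)
93*(X + C(N, j(-5))) = 93*(-232 + (2 + 1/32)) = 93*(-232 + 65/32) = 93*(-7359/32) = -684387/32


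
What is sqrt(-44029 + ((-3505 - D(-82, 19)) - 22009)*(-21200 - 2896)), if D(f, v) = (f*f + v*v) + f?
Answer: sqrt(783485603) ≈ 27991.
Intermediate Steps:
D(f, v) = f + f**2 + v**2 (D(f, v) = (f**2 + v**2) + f = f + f**2 + v**2)
sqrt(-44029 + ((-3505 - D(-82, 19)) - 22009)*(-21200 - 2896)) = sqrt(-44029 + ((-3505 - (-82 + (-82)**2 + 19**2)) - 22009)*(-21200 - 2896)) = sqrt(-44029 + ((-3505 - (-82 + 6724 + 361)) - 22009)*(-24096)) = sqrt(-44029 + ((-3505 - 1*7003) - 22009)*(-24096)) = sqrt(-44029 + ((-3505 - 7003) - 22009)*(-24096)) = sqrt(-44029 + (-10508 - 22009)*(-24096)) = sqrt(-44029 - 32517*(-24096)) = sqrt(-44029 + 783529632) = sqrt(783485603)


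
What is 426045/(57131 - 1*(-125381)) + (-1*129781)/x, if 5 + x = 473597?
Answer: 22260614221/10804527888 ≈ 2.0603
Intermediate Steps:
x = 473592 (x = -5 + 473597 = 473592)
426045/(57131 - 1*(-125381)) + (-1*129781)/x = 426045/(57131 - 1*(-125381)) - 1*129781/473592 = 426045/(57131 + 125381) - 129781*1/473592 = 426045/182512 - 129781/473592 = 22260614221/10804527888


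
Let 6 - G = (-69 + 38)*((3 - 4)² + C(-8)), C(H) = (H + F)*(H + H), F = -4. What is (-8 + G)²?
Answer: 35772361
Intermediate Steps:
C(H) = 2*H*(-4 + H) (C(H) = (H - 4)*(H + H) = (-4 + H)*(2*H) = 2*H*(-4 + H))
G = 5989 (G = 6 - (-69 + 38)*((3 - 4)² + 2*(-8)*(-4 - 8)) = 6 - (-31)*((-1)² + 2*(-8)*(-12)) = 6 - (-31)*(1 + 192) = 6 - (-31)*193 = 6 - 1*(-5983) = 6 + 5983 = 5989)
(-8 + G)² = (-8 + 5989)² = 5981² = 35772361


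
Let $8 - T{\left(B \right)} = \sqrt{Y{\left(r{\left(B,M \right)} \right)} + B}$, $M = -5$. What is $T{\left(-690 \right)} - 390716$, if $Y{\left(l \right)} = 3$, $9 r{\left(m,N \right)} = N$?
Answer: $-390708 - i \sqrt{687} \approx -3.9071 \cdot 10^{5} - 26.211 i$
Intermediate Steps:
$r{\left(m,N \right)} = \frac{N}{9}$
$T{\left(B \right)} = 8 - \sqrt{3 + B}$
$T{\left(-690 \right)} - 390716 = \left(8 - \sqrt{3 - 690}\right) - 390716 = \left(8 - \sqrt{-687}\right) - 390716 = \left(8 - i \sqrt{687}\right) - 390716 = -390708 - i \sqrt{687}$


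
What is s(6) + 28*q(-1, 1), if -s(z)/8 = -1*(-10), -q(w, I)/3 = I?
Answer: -164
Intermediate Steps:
q(w, I) = -3*I
s(z) = -80 (s(z) = -(-8)*(-10) = -8*10 = -80)
s(6) + 28*q(-1, 1) = -80 + 28*(-3*1) = -80 + 28*(-3) = -80 - 84 = -164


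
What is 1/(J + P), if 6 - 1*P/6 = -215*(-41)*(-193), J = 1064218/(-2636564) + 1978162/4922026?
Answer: 3244309139666/33117278296097945221 ≈ 9.7964e-8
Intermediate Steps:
J = -5639487575/3244309139666 (J = 1064218*(-1/2636564) + 1978162*(1/4922026) = -532109/1318282 + 989081/2461013 = -5639487575/3244309139666 ≈ -0.0017383)
P = 10207806 (P = 36 - 6*(-215*(-41))*(-193) = 36 - 52890*(-193) = 36 - 6*(-1701295) = 36 + 10207770 = 10207806)
1/(J + P) = 1/(-5639487575/3244309139666 + 10207806) = 1/(33117278296097945221/3244309139666) = 3244309139666/33117278296097945221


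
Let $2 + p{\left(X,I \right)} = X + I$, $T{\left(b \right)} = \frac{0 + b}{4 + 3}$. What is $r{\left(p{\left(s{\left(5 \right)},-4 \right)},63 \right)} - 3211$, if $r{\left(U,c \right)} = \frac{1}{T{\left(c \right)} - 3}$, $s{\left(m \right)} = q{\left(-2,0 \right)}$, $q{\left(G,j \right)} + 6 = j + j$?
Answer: $- \frac{19265}{6} \approx -3210.8$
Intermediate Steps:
$T{\left(b \right)} = \frac{b}{7}$
$q{\left(G,j \right)} = -6 + 2 j$ ($q{\left(G,j \right)} = -6 + \left(j + j\right) = -6 + 2 j$)
$s{\left(m \right)} = -6$ ($s{\left(m \right)} = -6 + 2 \cdot 0 = -6 + 0 = -6$)
$p{\left(X,I \right)} = -2 + I + X$ ($p{\left(X,I \right)} = -2 + \left(X + I\right) = -2 + \left(I + X\right) = -2 + I + X$)
$r{\left(U,c \right)} = \frac{1}{-3 + \frac{c}{7}}$ ($r{\left(U,c \right)} = \frac{1}{\frac{c}{7} - 3} = \frac{1}{-3 + \frac{c}{7}}$)
$r{\left(p{\left(s{\left(5 \right)},-4 \right)},63 \right)} - 3211 = \frac{7}{-21 + 63} - 3211 = \frac{7}{42} - 3211 = 7 \cdot \frac{1}{42} - 3211 = \frac{1}{6} - 3211 = - \frac{19265}{6}$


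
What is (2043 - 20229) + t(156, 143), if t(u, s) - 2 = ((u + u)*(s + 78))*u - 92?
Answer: 10738236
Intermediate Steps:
t(u, s) = -90 + 2*u**2*(78 + s) (t(u, s) = 2 + (((u + u)*(s + 78))*u - 92) = 2 + (((2*u)*(78 + s))*u - 92) = 2 + ((2*u*(78 + s))*u - 92) = 2 + (2*u**2*(78 + s) - 92) = 2 + (-92 + 2*u**2*(78 + s)) = -90 + 2*u**2*(78 + s))
(2043 - 20229) + t(156, 143) = (2043 - 20229) + (-90 + 156*156**2 + 2*143*156**2) = -18186 + (-90 + 156*24336 + 2*143*24336) = -18186 + (-90 + 3796416 + 6960096) = -18186 + 10756422 = 10738236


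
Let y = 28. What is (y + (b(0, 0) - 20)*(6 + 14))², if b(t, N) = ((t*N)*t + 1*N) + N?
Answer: 138384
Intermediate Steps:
b(t, N) = 2*N + N*t² (b(t, N) = ((N*t)*t + N) + N = (N*t² + N) + N = (N + N*t²) + N = 2*N + N*t²)
(y + (b(0, 0) - 20)*(6 + 14))² = (28 + (0*(2 + 0²) - 20)*(6 + 14))² = (28 + (0*(2 + 0) - 20)*20)² = (28 + (0*2 - 20)*20)² = (28 + (0 - 20)*20)² = (28 - 20*20)² = (28 - 400)² = (-372)² = 138384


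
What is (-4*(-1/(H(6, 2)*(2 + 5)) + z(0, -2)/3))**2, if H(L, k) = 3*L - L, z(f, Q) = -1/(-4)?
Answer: 4/49 ≈ 0.081633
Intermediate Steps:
z(f, Q) = 1/4 (z(f, Q) = -1*(-1/4) = 1/4)
H(L, k) = 2*L
(-4*(-1/(H(6, 2)*(2 + 5)) + z(0, -2)/3))**2 = (-4*(-1/((2*6)*(2 + 5)) + (1/4)/3))**2 = (-4*(-1/(12*7) + (1/4)*(1/3)))**2 = (-4*(-1/84 + 1/12))**2 = (-4*1/14)**2 = (-2/7)**2 = 4/49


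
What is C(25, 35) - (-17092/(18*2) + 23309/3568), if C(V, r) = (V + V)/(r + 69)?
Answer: 195672379/417456 ≈ 468.73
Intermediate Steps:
C(V, r) = 2*V/(69 + r) (C(V, r) = (2*V)/(69 + r) = 2*V/(69 + r))
C(25, 35) - (-17092/(18*2) + 23309/3568) = 2*25/(69 + 35) - (-17092/(18*2) + 23309/3568) = 2*25/104 - (-17092/36 + 23309*(1/3568)) = 2*25*(1/104) - (-17092*1/36 + 23309/3568) = 25/52 - (-4273/9 + 23309/3568) = 25/52 - 1*(-15036283/32112) = 25/52 + 15036283/32112 = 195672379/417456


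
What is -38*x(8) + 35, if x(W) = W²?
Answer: -2397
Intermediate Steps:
-38*x(8) + 35 = -38*8² + 35 = -38*64 + 35 = -2432 + 35 = -2397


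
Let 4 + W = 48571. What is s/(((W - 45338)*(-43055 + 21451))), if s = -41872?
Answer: 10468/17439829 ≈ 0.00060024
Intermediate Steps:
W = 48567 (W = -4 + 48571 = 48567)
s/(((W - 45338)*(-43055 + 21451))) = -41872*1/((-43055 + 21451)*(48567 - 45338)) = -41872/(3229*(-21604)) = -41872/(-69759316) = -41872*(-1/69759316) = 10468/17439829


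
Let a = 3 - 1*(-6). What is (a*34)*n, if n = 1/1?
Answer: 306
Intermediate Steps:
n = 1
a = 9 (a = 3 + 6 = 9)
(a*34)*n = (9*34)*1 = 306*1 = 306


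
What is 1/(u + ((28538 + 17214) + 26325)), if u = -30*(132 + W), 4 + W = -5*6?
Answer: 1/69137 ≈ 1.4464e-5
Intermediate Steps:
W = -34 (W = -4 - 5*6 = -4 - 30 = -34)
u = -2940 (u = -30*(132 - 34) = -30*98 = -2940)
1/(u + ((28538 + 17214) + 26325)) = 1/(-2940 + ((28538 + 17214) + 26325)) = 1/(-2940 + (45752 + 26325)) = 1/(-2940 + 72077) = 1/69137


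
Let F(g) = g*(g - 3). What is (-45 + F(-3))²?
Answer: 729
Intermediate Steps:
F(g) = g*(-3 + g)
(-45 + F(-3))² = (-45 - 3*(-3 - 3))² = (-45 - 3*(-6))² = (-45 + 18)² = (-27)² = 729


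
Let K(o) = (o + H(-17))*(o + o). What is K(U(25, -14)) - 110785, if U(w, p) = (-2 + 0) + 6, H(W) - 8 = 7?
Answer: -110633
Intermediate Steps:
H(W) = 15 (H(W) = 8 + 7 = 15)
U(w, p) = 4 (U(w, p) = -2 + 6 = 4)
K(o) = 2*o*(15 + o) (K(o) = (o + 15)*(o + o) = (15 + o)*(2*o) = 2*o*(15 + o))
K(U(25, -14)) - 110785 = 2*4*(15 + 4) - 110785 = 2*4*19 - 110785 = 152 - 110785 = -110633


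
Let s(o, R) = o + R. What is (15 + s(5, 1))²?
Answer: 441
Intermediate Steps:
s(o, R) = R + o
(15 + s(5, 1))² = (15 + (1 + 5))² = (15 + 6)² = 21² = 441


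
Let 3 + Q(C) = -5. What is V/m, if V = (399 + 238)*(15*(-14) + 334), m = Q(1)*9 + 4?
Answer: -19747/17 ≈ -1161.6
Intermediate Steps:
Q(C) = -8 (Q(C) = -3 - 5 = -8)
m = -68 (m = -8*9 + 4 = -72 + 4 = -68)
V = 78988 (V = 637*(-210 + 334) = 637*124 = 78988)
V/m = 78988/(-68) = 78988*(-1/68) = -19747/17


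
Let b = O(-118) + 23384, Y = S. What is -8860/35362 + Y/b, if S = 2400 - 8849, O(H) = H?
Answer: -217093149/411366146 ≈ -0.52774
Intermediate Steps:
S = -6449
Y = -6449
b = 23266 (b = -118 + 23384 = 23266)
-8860/35362 + Y/b = -8860/35362 - 6449/23266 = -8860*1/35362 - 6449*1/23266 = -4430/17681 - 6449/23266 = -217093149/411366146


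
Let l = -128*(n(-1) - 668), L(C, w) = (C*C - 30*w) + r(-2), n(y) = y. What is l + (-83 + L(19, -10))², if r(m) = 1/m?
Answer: 1676553/4 ≈ 4.1914e+5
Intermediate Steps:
L(C, w) = -½ + C² - 30*w (L(C, w) = (C*C - 30*w) + 1/(-2) = (C² - 30*w) - ½ = -½ + C² - 30*w)
l = 85632 (l = -128*(-1 - 668) = -128*(-669) = 85632)
l + (-83 + L(19, -10))² = 85632 + (-83 + (-½ + 19² - 30*(-10)))² = 85632 + (-83 + (-½ + 361 + 300))² = 85632 + (-83 + 1321/2)² = 85632 + (1155/2)² = 85632 + 1334025/4 = 1676553/4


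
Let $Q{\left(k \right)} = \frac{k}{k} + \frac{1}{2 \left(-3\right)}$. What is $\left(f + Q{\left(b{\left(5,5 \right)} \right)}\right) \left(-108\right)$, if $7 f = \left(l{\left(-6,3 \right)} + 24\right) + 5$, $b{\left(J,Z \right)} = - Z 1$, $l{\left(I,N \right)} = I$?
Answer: $- \frac{3114}{7} \approx -444.86$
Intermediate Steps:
$b{\left(J,Z \right)} = - Z$
$f = \frac{23}{7}$ ($f = \frac{\left(-6 + 24\right) + 5}{7} = \frac{18 + 5}{7} = \frac{1}{7} \cdot 23 = \frac{23}{7} \approx 3.2857$)
$Q{\left(k \right)} = \frac{5}{6}$ ($Q{\left(k \right)} = 1 + \frac{1}{2} \left(- \frac{1}{3}\right) = 1 - \frac{1}{6} = \frac{5}{6}$)
$\left(f + Q{\left(b{\left(5,5 \right)} \right)}\right) \left(-108\right) = \left(\frac{23}{7} + \frac{5}{6}\right) \left(-108\right) = \frac{173}{42} \left(-108\right) = - \frac{3114}{7}$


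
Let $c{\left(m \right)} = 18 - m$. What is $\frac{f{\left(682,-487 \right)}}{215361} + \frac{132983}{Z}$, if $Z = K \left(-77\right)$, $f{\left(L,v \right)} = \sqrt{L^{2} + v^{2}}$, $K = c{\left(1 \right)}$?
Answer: $- \frac{132983}{1309} + \frac{\sqrt{702293}}{215361} \approx -101.59$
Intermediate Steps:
$K = 17$ ($K = 18 - 1 = 17$)
$Z = -1309$ ($Z = 17 \left(-77\right) = -1309$)
$\frac{f{\left(682,-487 \right)}}{215361} + \frac{132983}{Z} = \frac{\sqrt{682^{2} + \left(-487\right)^{2}}}{215361} + \frac{132983}{-1309} = \sqrt{465124 + 237169} \cdot \frac{1}{215361} + 132983 \left(- \frac{1}{1309}\right) = \sqrt{702293} \cdot \frac{1}{215361} - \frac{132983}{1309} = \frac{\sqrt{702293}}{215361} - \frac{132983}{1309} = - \frac{132983}{1309} + \frac{\sqrt{702293}}{215361}$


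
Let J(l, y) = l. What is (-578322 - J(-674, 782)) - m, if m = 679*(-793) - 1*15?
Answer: -39186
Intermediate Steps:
m = -538462 (m = -538447 - 15 = -538462)
(-578322 - J(-674, 782)) - m = (-578322 - 1*(-674)) - 1*(-538462) = (-578322 + 674) + 538462 = -577648 + 538462 = -39186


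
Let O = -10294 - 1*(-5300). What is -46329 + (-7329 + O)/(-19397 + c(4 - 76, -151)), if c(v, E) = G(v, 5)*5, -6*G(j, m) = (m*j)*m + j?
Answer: -826358050/17837 ≈ -46328.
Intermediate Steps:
G(j, m) = -j/6 - j*m²/6 (G(j, m) = -((m*j)*m + j)/6 = -((j*m)*m + j)/6 = -(j*m² + j)/6 = -(j + j*m²)/6 = -j/6 - j*m²/6)
O = -4994 (O = -10294 + 5300 = -4994)
c(v, E) = -65*v/3 (c(v, E) = -v*(1 + 5²)/6*5 = -v*(1 + 25)/6*5 = -⅙*v*26*5 = -13*v/3*5 = -65*v/3)
-46329 + (-7329 + O)/(-19397 + c(4 - 76, -151)) = -46329 + (-7329 - 4994)/(-19397 - 65*(4 - 76)/3) = -46329 - 12323/(-19397 - 65/3*(-72)) = -46329 - 12323/(-19397 + 1560) = -46329 - 12323/(-17837) = -46329 - 12323*(-1/17837) = -46329 + 12323/17837 = -826358050/17837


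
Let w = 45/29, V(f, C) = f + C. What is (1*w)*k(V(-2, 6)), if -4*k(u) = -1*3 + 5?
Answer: -45/58 ≈ -0.77586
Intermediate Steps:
V(f, C) = C + f
k(u) = -½ (k(u) = -(-1*3 + 5)/4 = -(-3 + 5)/4 = -¼*2 = -½)
w = 45/29 (w = 45*(1/29) = 45/29 ≈ 1.5517)
(1*w)*k(V(-2, 6)) = (1*(45/29))*(-½) = (45/29)*(-½) = -45/58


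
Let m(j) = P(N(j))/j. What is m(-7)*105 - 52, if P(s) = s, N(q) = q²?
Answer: -787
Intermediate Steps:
m(j) = j (m(j) = j²/j = j)
m(-7)*105 - 52 = -7*105 - 52 = -735 - 52 = -787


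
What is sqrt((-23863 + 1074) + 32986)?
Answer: 3*sqrt(1133) ≈ 100.98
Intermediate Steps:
sqrt((-23863 + 1074) + 32986) = sqrt(-22789 + 32986) = sqrt(10197) = 3*sqrt(1133)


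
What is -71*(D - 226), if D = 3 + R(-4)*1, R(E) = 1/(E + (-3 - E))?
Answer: 47570/3 ≈ 15857.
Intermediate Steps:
R(E) = -⅓ (R(E) = 1/(-3) = -⅓)
D = 8/3 (D = 3 - ⅓*1 = 3 - ⅓ = 8/3 ≈ 2.6667)
-71*(D - 226) = -71*(8/3 - 226) = -71*(-670/3) = 47570/3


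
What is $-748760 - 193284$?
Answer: $-942044$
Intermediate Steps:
$-748760 - 193284 = -942044$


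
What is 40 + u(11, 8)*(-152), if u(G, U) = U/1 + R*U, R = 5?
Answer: -7256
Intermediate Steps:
u(G, U) = 6*U (u(G, U) = U/1 + 5*U = U*1 + 5*U = U + 5*U = 6*U)
40 + u(11, 8)*(-152) = 40 + (6*8)*(-152) = 40 + 48*(-152) = 40 - 7296 = -7256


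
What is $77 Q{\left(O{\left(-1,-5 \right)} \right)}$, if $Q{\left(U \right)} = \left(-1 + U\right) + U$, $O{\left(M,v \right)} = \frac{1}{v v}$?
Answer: $- \frac{1771}{25} \approx -70.84$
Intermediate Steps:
$O{\left(M,v \right)} = \frac{1}{v^{2}}$
$Q{\left(U \right)} = -1 + 2 U$
$77 Q{\left(O{\left(-1,-5 \right)} \right)} = 77 \left(-1 + \frac{2}{25}\right) = 77 \left(- \frac{23}{25}\right) = - \frac{1771}{25}$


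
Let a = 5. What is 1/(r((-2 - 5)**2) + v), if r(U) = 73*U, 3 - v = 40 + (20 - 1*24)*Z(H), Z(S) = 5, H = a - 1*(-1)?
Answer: 1/3560 ≈ 0.00028090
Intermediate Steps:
H = 6 (H = 5 - 1*(-1) = 5 + 1 = 6)
v = -17 (v = 3 - (40 + (20 - 1*24)*5) = 3 - (40 + (20 - 24)*5) = 3 - (40 - 4*5) = 3 - (40 - 20) = 3 - 1*20 = 3 - 20 = -17)
1/(r((-2 - 5)**2) + v) = 1/(73*(-2 - 5)**2 - 17) = 1/(73*(-7)**2 - 17) = 1/(73*49 - 17) = 1/(3577 - 17) = 1/3560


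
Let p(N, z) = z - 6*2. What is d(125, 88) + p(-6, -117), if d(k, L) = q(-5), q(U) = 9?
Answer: -120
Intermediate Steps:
d(k, L) = 9
p(N, z) = -12 + z (p(N, z) = z - 12 = -12 + z)
d(125, 88) + p(-6, -117) = 9 + (-12 - 117) = 9 - 129 = -120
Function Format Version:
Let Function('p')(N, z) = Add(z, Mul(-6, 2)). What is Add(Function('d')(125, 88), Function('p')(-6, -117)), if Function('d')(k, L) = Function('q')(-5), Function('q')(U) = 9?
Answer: -120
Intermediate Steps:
Function('d')(k, L) = 9
Function('p')(N, z) = Add(-12, z) (Function('p')(N, z) = Add(z, -12) = Add(-12, z))
Add(Function('d')(125, 88), Function('p')(-6, -117)) = Add(9, Add(-12, -117)) = Add(9, -129) = -120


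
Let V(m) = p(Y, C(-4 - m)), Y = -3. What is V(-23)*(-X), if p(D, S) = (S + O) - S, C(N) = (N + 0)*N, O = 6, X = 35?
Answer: -210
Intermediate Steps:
C(N) = N² (C(N) = N*N = N²)
p(D, S) = 6 (p(D, S) = (S + 6) - S = (6 + S) - S = 6)
V(m) = 6
V(-23)*(-X) = 6*(-1*35) = 6*(-35) = -210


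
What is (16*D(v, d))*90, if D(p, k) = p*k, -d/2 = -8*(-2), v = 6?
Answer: -276480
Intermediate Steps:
d = -32 (d = -(-16)*(-2) = -2*16 = -32)
D(p, k) = k*p
(16*D(v, d))*90 = (16*(-32*6))*90 = (16*(-192))*90 = -3072*90 = -276480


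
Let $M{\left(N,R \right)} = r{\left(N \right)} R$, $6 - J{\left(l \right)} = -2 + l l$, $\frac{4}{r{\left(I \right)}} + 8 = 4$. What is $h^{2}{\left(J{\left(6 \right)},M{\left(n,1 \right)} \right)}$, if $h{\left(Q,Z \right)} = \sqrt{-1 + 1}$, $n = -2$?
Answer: $0$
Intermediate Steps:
$r{\left(I \right)} = -1$ ($r{\left(I \right)} = \frac{4}{-8 + 4} = \frac{4}{-4} = 4 \left(- \frac{1}{4}\right) = -1$)
$J{\left(l \right)} = 8 - l^{2}$ ($J{\left(l \right)} = 6 - \left(-2 + l l\right) = 6 - \left(-2 + l^{2}\right) = 8 - l^{2}$)
$M{\left(N,R \right)} = - R$
$h{\left(Q,Z \right)} = 0$ ($h{\left(Q,Z \right)} = \sqrt{0} = 0$)
$h^{2}{\left(J{\left(6 \right)},M{\left(n,1 \right)} \right)} = 0^{2} = 0$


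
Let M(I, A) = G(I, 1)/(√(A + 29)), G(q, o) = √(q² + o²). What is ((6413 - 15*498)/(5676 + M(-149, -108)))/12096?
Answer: -5642417/366503516064 - 151*I*√1753958/4398042192768 ≈ -1.5395e-5 - 4.547e-8*I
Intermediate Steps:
G(q, o) = √(o² + q²)
M(I, A) = √(1 + I²)/√(29 + A) (M(I, A) = √(1² + I²)/(√(A + 29)) = √(1 + I²)/(√(29 + A)) = √(1 + I²)/√(29 + A))
((6413 - 15*498)/(5676 + M(-149, -108)))/12096 = ((6413 - 15*498)/(5676 + √(1 + (-149)²)/√(29 - 108)))/12096 = ((6413 - 7470)/(5676 + √(1 + 22201)/√(-79)))*(1/12096) = -1057/(5676 + √22202*(-I*√79/79))*(1/12096) = -1057/(5676 - I*√1753958/79)*(1/12096) = -151/(1728*(5676 - I*√1753958/79))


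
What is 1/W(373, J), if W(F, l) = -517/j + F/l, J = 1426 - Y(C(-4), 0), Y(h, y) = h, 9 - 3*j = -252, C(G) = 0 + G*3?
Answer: -125106/710995 ≈ -0.17596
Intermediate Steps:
C(G) = 3*G (C(G) = 0 + 3*G = 3*G)
j = 87 (j = 3 - 1/3*(-252) = 3 + 84 = 87)
J = 1438 (J = 1426 - 3*(-4) = 1426 - 1*(-12) = 1426 + 12 = 1438)
W(F, l) = -517/87 + F/l
1/W(373, J) = 1/(-517/87 + 373/1438) = 1/(-710995/125106) = -125106/710995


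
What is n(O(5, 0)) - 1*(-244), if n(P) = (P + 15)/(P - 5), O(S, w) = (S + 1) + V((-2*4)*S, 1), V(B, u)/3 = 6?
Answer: 4675/19 ≈ 246.05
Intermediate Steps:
V(B, u) = 18 (V(B, u) = 3*6 = 18)
O(S, w) = 19 + S (O(S, w) = (S + 1) + 18 = (1 + S) + 18 = 19 + S)
n(P) = (15 + P)/(-5 + P)
n(O(5, 0)) - 1*(-244) = (15 + (19 + 5))/(-5 + (19 + 5)) - 1*(-244) = (15 + 24)/(-5 + 24) + 244 = 39/19 + 244 = 4675/19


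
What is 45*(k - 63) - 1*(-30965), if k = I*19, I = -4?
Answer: 24710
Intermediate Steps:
k = -76 (k = -4*19 = -76)
45*(k - 63) - 1*(-30965) = 45*(-76 - 63) - 1*(-30965) = 45*(-139) + 30965 = -6255 + 30965 = 24710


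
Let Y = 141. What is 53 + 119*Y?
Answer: 16832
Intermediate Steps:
53 + 119*Y = 53 + 119*141 = 53 + 16779 = 16832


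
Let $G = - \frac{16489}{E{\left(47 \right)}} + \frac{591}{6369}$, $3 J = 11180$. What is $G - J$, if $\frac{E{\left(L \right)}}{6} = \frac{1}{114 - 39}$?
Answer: $- \frac{2672930123}{12738} \approx -2.0984 \cdot 10^{5}$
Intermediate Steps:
$J = \frac{11180}{3}$ ($J = \frac{1}{3} \cdot 11180 = \frac{11180}{3} \approx 3726.7$)
$E{\left(L \right)} = \frac{2}{25}$ ($E{\left(L \right)} = \frac{6}{114 - 39} = \frac{6}{75} = 6 \cdot \frac{1}{75} = \frac{2}{25}$)
$G = - \frac{875153281}{4246}$ ($G = - \frac{16489}{\frac{2}{25}} + \frac{591}{6369} = \left(-16489\right) \frac{25}{2} + 591 \cdot \frac{1}{6369} = - \frac{412225}{2} + \frac{197}{2123} = - \frac{875153281}{4246} \approx -2.0611 \cdot 10^{5}$)
$G - J = - \frac{875153281}{4246} - \frac{11180}{3} = - \frac{2672930123}{12738}$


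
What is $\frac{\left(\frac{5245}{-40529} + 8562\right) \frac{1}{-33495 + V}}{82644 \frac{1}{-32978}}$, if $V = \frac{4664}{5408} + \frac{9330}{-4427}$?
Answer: $\frac{8561603036000384942}{83940116867226015051} \approx 0.102$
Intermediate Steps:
$V = - \frac{3726139}{2992652}$ ($V = 4664 \cdot \frac{1}{5408} + 9330 \left(- \frac{1}{4427}\right) = \frac{583}{676} - \frac{9330}{4427} = - \frac{3726139}{2992652} \approx -1.2451$)
$\frac{\left(\frac{5245}{-40529} + 8562\right) \frac{1}{-33495 + V}}{82644 \frac{1}{-32978}} = \frac{\left(\frac{5245}{-40529} + 8562\right) \frac{1}{-33495 - \frac{3726139}{2992652}}}{82644 \frac{1}{-32978}} = \frac{\left(5245 \left(- \frac{1}{40529}\right) + 8562\right) \frac{1}{- \frac{100242604879}{2992652}}}{82644 \left(- \frac{1}{32978}\right)} = \frac{\left(- \frac{5245}{40529} + 8562\right) \left(- \frac{2992652}{100242604879}\right)}{- \frac{41322}{16489}} = \frac{347004053}{40529} \left(- \frac{2992652}{100242604879}\right) \left(- \frac{16489}{41322}\right) = \left(- \frac{1038462373218556}{4062732533140991}\right) \left(- \frac{16489}{41322}\right) = \frac{8561603036000384942}{83940116867226015051}$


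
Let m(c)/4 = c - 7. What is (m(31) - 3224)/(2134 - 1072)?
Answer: -1564/531 ≈ -2.9454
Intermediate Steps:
m(c) = -28 + 4*c (m(c) = 4*(c - 7) = 4*(-7 + c) = -28 + 4*c)
(m(31) - 3224)/(2134 - 1072) = ((-28 + 4*31) - 3224)/(2134 - 1072) = ((-28 + 124) - 3224)/1062 = (96 - 3224)*(1/1062) = -3128*1/1062 = -1564/531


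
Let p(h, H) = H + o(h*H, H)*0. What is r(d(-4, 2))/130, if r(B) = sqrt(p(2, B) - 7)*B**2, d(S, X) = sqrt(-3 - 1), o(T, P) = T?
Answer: -2*sqrt(-7 + 2*I)/65 ≈ -0.011515 - 0.082218*I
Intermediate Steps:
d(S, X) = 2*I (d(S, X) = sqrt(-4) = 2*I)
p(h, H) = H (p(h, H) = H + (h*H)*0 = H + (H*h)*0 = H + 0 = H)
r(B) = B**2*sqrt(-7 + B) (r(B) = sqrt(B - 7)*B**2 = sqrt(-7 + B)*B**2 = B**2*sqrt(-7 + B))
r(d(-4, 2))/130 = ((2*I)**2*sqrt(-7 + 2*I))/130 = -4*sqrt(-7 + 2*I)*(1/130) = -2*sqrt(-7 + 2*I)/65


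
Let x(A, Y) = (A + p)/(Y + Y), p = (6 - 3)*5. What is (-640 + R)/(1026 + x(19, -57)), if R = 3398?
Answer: 157206/58465 ≈ 2.6889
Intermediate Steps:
p = 15 (p = 3*5 = 15)
x(A, Y) = (15 + A)/(2*Y) (x(A, Y) = (A + 15)/(Y + Y) = (15 + A)/((2*Y)) = (15 + A)*(1/(2*Y)) = (15 + A)/(2*Y))
(-640 + R)/(1026 + x(19, -57)) = (-640 + 3398)/(1026 + (1/2)*(15 + 19)/(-57)) = 2758/(1026 + (1/2)*(-1/57)*34) = 2758/(1026 - 17/57) = 2758/(58465/57) = 2758*(57/58465) = 157206/58465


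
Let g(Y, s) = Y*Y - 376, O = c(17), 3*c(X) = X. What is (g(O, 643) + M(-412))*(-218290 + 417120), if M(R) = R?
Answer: -1352640490/9 ≈ -1.5029e+8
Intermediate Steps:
c(X) = X/3
O = 17/3 (O = (1/3)*17 = 17/3 ≈ 5.6667)
g(Y, s) = -376 + Y**2 (g(Y, s) = Y**2 - 376 = -376 + Y**2)
(g(O, 643) + M(-412))*(-218290 + 417120) = ((-376 + (17/3)**2) - 412)*(-218290 + 417120) = ((-376 + 289/9) - 412)*198830 = (-3095/9 - 412)*198830 = -6803/9*198830 = -1352640490/9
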